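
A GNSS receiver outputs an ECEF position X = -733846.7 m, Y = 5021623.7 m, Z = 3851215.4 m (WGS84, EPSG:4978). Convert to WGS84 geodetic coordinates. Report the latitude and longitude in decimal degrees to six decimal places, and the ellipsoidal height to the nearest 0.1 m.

lat 37.379100°, lon 98.314199°, h 502.9 m

λ = atan2(Y, X) = 98.31419947°; p = √(X²+Y²) = 5074961.6 m.
Bowring's method on WGS84 (a = 6378137 m, b = 6356752.314 m) gives φ = 37.37909975°, h = 502.899 m.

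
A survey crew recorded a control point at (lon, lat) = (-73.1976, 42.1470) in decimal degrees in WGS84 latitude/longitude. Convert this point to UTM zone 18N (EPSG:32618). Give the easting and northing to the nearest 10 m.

Zone 18 central meridian λ₀ = 6×18 − 183 = -75°; Δλ = +1.8024°.
Transverse Mercator on WGS84 with k₀ = 0.9996 gives E = 648928.924 m, N = 4667669.843 m.

E 648930 m, N 4667670 m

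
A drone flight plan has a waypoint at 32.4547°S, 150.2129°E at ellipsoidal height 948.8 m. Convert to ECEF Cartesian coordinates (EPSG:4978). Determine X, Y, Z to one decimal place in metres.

WGS84: a = 6378137 m, e² = 0.006694380; N(φ) = a/√(1−e²sin²φ) = 6384293.825 m.
X = (N+h)·cosφ·cosλ = -4676096.832 m; Y = (N+h)·cosφ·sinλ = 2676627.962 m; Z = (N(1−e²)+h)·sinφ = -3403594.438 m.

X -4676096.8 m, Y 2676628.0 m, Z -3403594.4 m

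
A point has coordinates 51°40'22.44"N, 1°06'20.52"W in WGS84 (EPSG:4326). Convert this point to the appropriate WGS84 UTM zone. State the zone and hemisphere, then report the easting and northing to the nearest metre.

Longitude -1.1057° lies in the 6° band [-6°, 0°), giving zone 30; latitude is north of the equator, so 30N.
Zone 30 central meridian λ₀ = 6×30 − 183 = -3°; Δλ = +1.8943°.
Transverse Mercator on WGS84 with k₀ = 0.9996 gives E = 630984.928 m, N = 5726357.150 m.

Zone 30N: E 630985 m, N 5726357 m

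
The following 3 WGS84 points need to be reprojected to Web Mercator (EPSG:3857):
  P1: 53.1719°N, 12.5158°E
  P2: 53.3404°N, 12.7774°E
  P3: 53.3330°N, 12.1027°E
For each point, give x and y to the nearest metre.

Web Mercator: x = R·λ, y = R·ln tan(π/4+φ/2), R = 6378137 m.
P1 (53.1719°, 12.5158°) → (1393252.483, 7014858.283) m.
P2 (53.3404°, 12.7774°) → (1422373.662, 7046212.604) m.
P3 (53.3330°, 12.1027°) → (1347266.401, 7044833.022) m.

P1: x 1393252 m, y 7014858 m; P2: x 1422374 m, y 7046213 m; P3: x 1347266 m, y 7044833 m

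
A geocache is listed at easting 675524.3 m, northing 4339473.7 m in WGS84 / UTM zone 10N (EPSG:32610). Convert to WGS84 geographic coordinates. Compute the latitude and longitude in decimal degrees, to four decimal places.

Zone 10N: λ₀ = -123°, k₀ = 0.9996, false easting 500000 m.
Meridian distance M = (N − FN)/k₀ = 4341210.2 m.
Inverse transverse Mercator on WGS84 gives φ = 39.18680007°, λ = -120.96769951°.

lat 39.1868°, lon -120.9677°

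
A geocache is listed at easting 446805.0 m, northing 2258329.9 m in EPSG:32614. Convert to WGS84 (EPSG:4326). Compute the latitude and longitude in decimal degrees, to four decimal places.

Zone 14N: λ₀ = -99°, k₀ = 0.9996, false easting 500000 m.
Meridian distance M = (N − FN)/k₀ = 2259233.6 m.
Inverse transverse Mercator on WGS84 gives φ = 20.42259960°, λ = -99.50990044°.

lat 20.4226°, lon -99.5099°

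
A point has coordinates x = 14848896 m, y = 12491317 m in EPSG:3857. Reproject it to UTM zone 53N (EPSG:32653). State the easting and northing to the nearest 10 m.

E 450290 m, N 8206000 m

Web Mercator inverse (R = 6378137 m) → φ = 73.93989905°, λ = 133.38990229°.
UTM 53N forward: E = 450286.824 m, N = 8206004.331 m.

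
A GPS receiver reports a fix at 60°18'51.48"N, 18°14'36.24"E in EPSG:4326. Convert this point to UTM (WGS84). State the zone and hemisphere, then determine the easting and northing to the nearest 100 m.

Longitude 18.2434° lies in the 6° band [18°, 24°), giving zone 34; latitude is north of the equator, so 34N.
Zone 34 central meridian λ₀ = 6×34 − 183 = 21°; Δλ = -2.7566°.
Transverse Mercator on WGS84 with k₀ = 0.9996 gives E = 347733.936 m, N = 6689597.977 m.

Zone 34N: E 347700 m, N 6689600 m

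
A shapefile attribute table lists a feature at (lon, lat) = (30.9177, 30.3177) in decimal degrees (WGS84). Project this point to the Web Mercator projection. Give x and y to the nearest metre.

Web Mercator is spherical with R = a = 6378137 m.
x = R·λ = 6378137 × 0.539615662 = 3441742.620 m.
y = R·ln tan(π/4 + φ/2) = 6378137 × 0.555719160 = 3544452.934 m.

x 3441743 m, y 3544453 m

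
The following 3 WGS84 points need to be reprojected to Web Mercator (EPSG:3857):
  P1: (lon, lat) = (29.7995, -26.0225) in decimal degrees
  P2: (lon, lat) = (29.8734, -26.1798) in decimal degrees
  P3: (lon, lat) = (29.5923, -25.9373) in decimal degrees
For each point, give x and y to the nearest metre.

Web Mercator: x = R·λ, y = R·ln tan(π/4+φ/2), R = 6378137 m.
P1 (-26.0225°, 29.7995°) → (3317265.166, -3001867.932) m.
P2 (-26.1798°, 29.8734°) → (3325491.676, -3021367.039) m.
P3 (-25.9373°, 29.5923°) → (3294199.767, -2991317.350) m.

P1: x 3317265 m, y -3001868 m; P2: x 3325492 m, y -3021367 m; P3: x 3294200 m, y -2991317 m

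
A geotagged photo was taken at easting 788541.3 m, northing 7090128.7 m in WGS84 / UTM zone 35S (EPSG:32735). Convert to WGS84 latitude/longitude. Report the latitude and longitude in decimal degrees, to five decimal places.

lat -26.27960°, lon 29.88930°

Zone 35S: λ₀ = 27°, k₀ = 0.9996, false easting 500000 m, false northing 10000000 m.
Meridian distance M = (N − FN)/k₀ = -2911035.7 m.
Inverse transverse Mercator on WGS84 gives φ = -26.27959996°, λ = 29.88929955°.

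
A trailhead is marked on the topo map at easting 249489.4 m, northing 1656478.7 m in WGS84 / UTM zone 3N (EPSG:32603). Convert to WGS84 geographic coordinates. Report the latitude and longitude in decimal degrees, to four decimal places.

Zone 3N: λ₀ = -165°, k₀ = 0.9996, false easting 500000 m.
Meridian distance M = (N − FN)/k₀ = 1657141.6 m.
Inverse transverse Mercator on WGS84 gives φ = 14.97139981°, λ = -167.32929997°.

lat 14.9714°, lon -167.3293°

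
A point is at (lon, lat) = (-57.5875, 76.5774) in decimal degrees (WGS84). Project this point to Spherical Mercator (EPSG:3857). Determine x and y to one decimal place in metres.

x -6410611.2 m, y 13648231.7 m

Web Mercator is spherical with R = a = 6378137 m.
x = R·λ = 6378137 × -1.005091483 = -6410611.176 m.
y = R·ln tan(π/4 + φ/2) = 6378137 × 2.139846114 = 13648231.672 m.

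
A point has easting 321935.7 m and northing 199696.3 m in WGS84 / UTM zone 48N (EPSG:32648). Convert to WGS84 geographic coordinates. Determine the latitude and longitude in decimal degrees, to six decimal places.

Zone 48N: λ₀ = 105°, k₀ = 0.9996, false easting 500000 m.
Meridian distance M = (N − FN)/k₀ = 199776.2 m.
Inverse transverse Mercator on WGS84 gives φ = 1.80599967°, λ = 103.39920043°.

lat 1.806000°, lon 103.399200°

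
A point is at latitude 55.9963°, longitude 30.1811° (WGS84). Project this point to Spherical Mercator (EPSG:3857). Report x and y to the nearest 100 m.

x 3359700 m, y 7557700 m

Web Mercator is spherical with R = a = 6378137 m.
x = R·λ = 6378137 × 0.526759567 = 3359744.684 m.
y = R·ln tan(π/4 + φ/2) = 6378137 × 1.184935213 = 7557679.126 m.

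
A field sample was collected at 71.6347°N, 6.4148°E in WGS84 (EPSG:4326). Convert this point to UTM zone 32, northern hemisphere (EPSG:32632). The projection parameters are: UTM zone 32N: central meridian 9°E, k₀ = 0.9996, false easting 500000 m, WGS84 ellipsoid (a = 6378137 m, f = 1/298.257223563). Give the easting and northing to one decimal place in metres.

Zone 32 central meridian λ₀ = 6×32 − 183 = 9°; Δλ = -2.5852°.
Transverse Mercator on WGS84 with k₀ = 0.9996 gives E = 409113.411 m, N = 7950133.505 m.

E 409113.4 m, N 7950133.5 m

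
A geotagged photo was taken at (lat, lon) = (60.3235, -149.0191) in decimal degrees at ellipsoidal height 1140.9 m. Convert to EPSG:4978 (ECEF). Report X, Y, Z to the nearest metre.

X -2714682 m, Y -1629914 m, Z 5519402 m

WGS84: a = 6378137 m, e² = 0.006694380; N(φ) = a/√(1−e²sin²φ) = 6394314.012 m.
X = (N+h)·cosφ·cosλ = -2714682.143 m; Y = (N+h)·cosφ·sinλ = -1629914.158 m; Z = (N(1−e²)+h)·sinφ = 5519401.553 m.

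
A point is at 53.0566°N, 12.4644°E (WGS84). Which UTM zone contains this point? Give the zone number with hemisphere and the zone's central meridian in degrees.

UTM zone = ⌊(λ + 180)/6⌋ + 1; 12.4644° ∈ [12°, 18°) → zone 33.
Hemisphere: N (φ ≥ 0).
Central meridian λ₀ = 6×33 − 183 = 15°.

Zone 33N, central meridian 15°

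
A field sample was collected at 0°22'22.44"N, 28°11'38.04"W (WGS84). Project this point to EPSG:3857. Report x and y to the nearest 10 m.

Web Mercator is spherical with R = a = 6378137 m.
x = R·λ = 6378137 × -0.492076384 = -3138530.591 m.
y = R·ln tan(π/4 + φ/2) = 6378137 × 0.006508379 = 41511.331 m.

x -3138530 m, y 41510 m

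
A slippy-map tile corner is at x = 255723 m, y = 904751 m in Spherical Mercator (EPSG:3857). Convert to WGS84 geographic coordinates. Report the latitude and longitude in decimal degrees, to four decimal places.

lat 8.1004°, lon 2.2972°

R = 6378137 m. λ = x/R = 2.29719879°.
φ = 2·arctan(exp(y/R)) − 90° = 2·arctan(1.15241) − 90° = 8.10039590°.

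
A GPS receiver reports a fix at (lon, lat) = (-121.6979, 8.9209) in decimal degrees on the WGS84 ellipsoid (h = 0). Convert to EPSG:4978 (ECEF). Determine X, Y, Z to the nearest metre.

WGS84: a = 6378137 m, e² = 0.006694380; N(φ) = a/√(1−e²sin²φ) = 6378650.436 m.
X = (N+h)·cosφ·cosλ = -3311057.971 m; Y = (N+h)·cosφ·sinλ = -5361499.258 m; Z = (N(1−e²)+h)·sinφ = 982520.464 m.

X -3311058 m, Y -5361499 m, Z 982520 m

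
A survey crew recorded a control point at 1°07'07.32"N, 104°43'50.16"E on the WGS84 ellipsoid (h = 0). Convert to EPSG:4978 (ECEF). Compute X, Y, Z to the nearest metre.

X -1621491 m, Y 6167333 m, Z 123692 m

WGS84: a = 6378137 m, e² = 0.006694380; N(φ) = a/√(1−e²sin²φ) = 6378145.138 m.
X = (N+h)·cosφ·cosλ = -1621490.526 m; Y = (N+h)·cosφ·sinλ = 6167333.079 m; Z = (N(1−e²)+h)·sinφ = 123691.741 m.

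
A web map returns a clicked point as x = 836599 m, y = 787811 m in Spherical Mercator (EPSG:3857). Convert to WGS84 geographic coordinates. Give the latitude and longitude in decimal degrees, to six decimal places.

lat 7.059100°, lon 7.515297°

R = 6378137 m. λ = x/R = 7.51529668°.
φ = 2·arctan(exp(y/R)) − 90° = 2·arctan(1.13147) − 90° = 7.05909979°.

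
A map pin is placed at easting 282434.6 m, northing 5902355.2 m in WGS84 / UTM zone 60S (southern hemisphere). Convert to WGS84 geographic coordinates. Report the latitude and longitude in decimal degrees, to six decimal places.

Zone 60S: λ₀ = 177°, k₀ = 0.9996, false easting 500000 m, false northing 10000000 m.
Meridian distance M = (N − FN)/k₀ = -4099284.5 m.
Inverse transverse Mercator on WGS84 gives φ = -36.99979964°, λ = 174.55500026°.

lat -36.999800°, lon 174.555000°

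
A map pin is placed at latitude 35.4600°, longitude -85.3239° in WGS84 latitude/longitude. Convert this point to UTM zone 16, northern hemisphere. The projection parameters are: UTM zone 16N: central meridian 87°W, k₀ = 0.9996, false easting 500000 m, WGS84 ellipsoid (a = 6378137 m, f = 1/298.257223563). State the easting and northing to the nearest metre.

E 652093 m, N 3925348 m

Zone 16 central meridian λ₀ = 6×16 − 183 = -87°; Δλ = +1.6761°.
Transverse Mercator on WGS84 with k₀ = 0.9996 gives E = 652093.181 m, N = 3925348.054 m.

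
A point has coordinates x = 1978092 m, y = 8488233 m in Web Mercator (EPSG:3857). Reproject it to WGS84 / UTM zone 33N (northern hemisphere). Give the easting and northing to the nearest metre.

Web Mercator inverse (R = 6378137 m) → φ = 60.39510089°, λ = 17.76950277°.
UTM 33N forward: E = 652600.371 m, N = 6698621.574 m.

E 652600 m, N 6698622 m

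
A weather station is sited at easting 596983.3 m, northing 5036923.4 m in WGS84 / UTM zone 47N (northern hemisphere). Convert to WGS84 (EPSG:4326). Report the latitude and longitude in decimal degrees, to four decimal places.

lat 45.4791°, lon 100.2409°

Zone 47N: λ₀ = 99°, k₀ = 0.9996, false easting 500000 m.
Meridian distance M = (N − FN)/k₀ = 5038939.0 m.
Inverse transverse Mercator on WGS84 gives φ = 45.47909963°, λ = 100.24090008°.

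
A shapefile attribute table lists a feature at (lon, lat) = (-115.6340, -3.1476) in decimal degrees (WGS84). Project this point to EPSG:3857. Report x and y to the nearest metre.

Web Mercator is spherical with R = a = 6378137 m.
x = R·λ = 6378137 × -2.018194027 = -12872317.998 m.
y = R·ln tan(π/4 + φ/2) = 6378137 × -0.054963637 = -350565.606 m.

x -12872318 m, y -350566 m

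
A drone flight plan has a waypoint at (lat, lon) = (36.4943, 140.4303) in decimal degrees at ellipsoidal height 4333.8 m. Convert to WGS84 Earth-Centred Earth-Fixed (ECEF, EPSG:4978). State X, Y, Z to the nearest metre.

X -3959898 m, Y 3272387 m, Z 3775004 m

WGS84: a = 6378137 m, e² = 0.006694380; N(φ) = a/√(1−e²sin²φ) = 6385701.927 m.
X = (N+h)·cosφ·cosλ = -3959897.827 m; Y = (N+h)·cosφ·sinλ = 3272386.613 m; Z = (N(1−e²)+h)·sinφ = 3775003.571 m.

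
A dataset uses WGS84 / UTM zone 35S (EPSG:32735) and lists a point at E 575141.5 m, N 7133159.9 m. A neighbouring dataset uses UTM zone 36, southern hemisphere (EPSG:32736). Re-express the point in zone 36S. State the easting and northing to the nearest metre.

E -26199 m, N 7122819 m

UTM 35S → geographic: φ = -25.91819990°, λ = 27.75029963°.
UTM 36S (λ₀ = 33°) forward: E = -26199.030 m, N = 7122818.787 m.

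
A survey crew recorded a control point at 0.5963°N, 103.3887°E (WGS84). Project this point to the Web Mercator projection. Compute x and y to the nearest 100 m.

Web Mercator is spherical with R = a = 6378137 m.
x = R·λ = 6378137 × 1.804473224 = 11509177.438 m.
y = R·ln tan(π/4 + φ/2) = 6378137 × 0.010407586 = 66381.011 m.

x 11509200 m, y 66400 m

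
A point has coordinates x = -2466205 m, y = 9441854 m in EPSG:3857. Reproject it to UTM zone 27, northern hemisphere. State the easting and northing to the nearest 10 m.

E 444270 m, N 7137670 m

Web Mercator inverse (R = 6378137 m) → φ = 64.36030031°, λ = -22.15429645°.
UTM 27N forward: E = 444271.339 m, N = 7137670.529 m.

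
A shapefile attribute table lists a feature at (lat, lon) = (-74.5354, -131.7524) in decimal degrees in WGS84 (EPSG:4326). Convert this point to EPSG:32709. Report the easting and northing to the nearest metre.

E 418106 m, N 1726333 m

Zone 9 central meridian λ₀ = 6×9 − 183 = -129°; Δλ = -2.7524°.
Transverse Mercator on WGS84 with k₀ = 0.9996 gives E = 418106.330 m, N = 1726333.051 m.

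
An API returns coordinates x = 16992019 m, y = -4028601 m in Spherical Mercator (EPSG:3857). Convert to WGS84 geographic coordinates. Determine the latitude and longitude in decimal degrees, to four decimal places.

R = 6378137 m. λ = x/R = 152.64190376°.
φ = 2·arctan(exp(y/R)) − 90° = 2·arctan(0.53173) − 90° = -33.99850287°.

lat -33.9985°, lon 152.6419°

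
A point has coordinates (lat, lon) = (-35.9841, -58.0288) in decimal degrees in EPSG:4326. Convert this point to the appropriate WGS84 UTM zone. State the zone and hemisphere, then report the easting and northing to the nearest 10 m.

Zone 21S: E 407260 m, N 6017330 m

Longitude -58.0288° lies in the 6° band [-60°, -54°), giving zone 21; latitude is south of the equator, so 21S.
Zone 21 central meridian λ₀ = 6×21 − 183 = -57°; Δλ = -1.0288°.
Transverse Mercator on WGS84 with k₀ = 0.9996 gives E = 407256.536 m, N = 6017325.825 m.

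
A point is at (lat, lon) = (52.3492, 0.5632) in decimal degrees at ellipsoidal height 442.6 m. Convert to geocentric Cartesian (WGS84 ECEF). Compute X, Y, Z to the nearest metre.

X 3904351 m, Y 38380 m, Z 5026982 m

WGS84: a = 6378137 m, e² = 0.006694380; N(φ) = a/√(1−e²sin²φ) = 6391562.117 m.
X = (N+h)·cosφ·cosλ = 3904350.763 m; Y = (N+h)·cosφ·sinλ = 38379.811 m; Z = (N(1−e²)+h)·sinφ = 5026982.287 m.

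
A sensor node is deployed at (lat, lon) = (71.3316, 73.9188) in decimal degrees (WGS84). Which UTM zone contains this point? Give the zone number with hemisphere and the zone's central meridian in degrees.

UTM zone = ⌊(λ + 180)/6⌋ + 1; 73.9188° ∈ [72°, 78°) → zone 43.
Hemisphere: N (φ ≥ 0).
Central meridian λ₀ = 6×43 − 183 = 75°.

Zone 43N, central meridian 75°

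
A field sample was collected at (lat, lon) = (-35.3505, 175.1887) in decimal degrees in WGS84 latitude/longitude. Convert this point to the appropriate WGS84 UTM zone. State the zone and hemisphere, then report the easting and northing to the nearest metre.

Zone 60S: E 335415 m, N 6086581 m

Longitude 175.1887° lies in the 6° band [174°, 180°), giving zone 60; latitude is south of the equator, so 60S.
Zone 60 central meridian λ₀ = 6×60 − 183 = 177°; Δλ = -1.8113°.
Transverse Mercator on WGS84 with k₀ = 0.9996 gives E = 335414.631 m, N = 6086581.212 m.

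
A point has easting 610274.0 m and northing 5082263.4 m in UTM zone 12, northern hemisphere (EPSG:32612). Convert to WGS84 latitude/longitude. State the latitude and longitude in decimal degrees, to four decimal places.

Zone 12N: λ₀ = -111°, k₀ = 0.9996, false easting 500000 m.
Meridian distance M = (N − FN)/k₀ = 5084297.1 m.
Inverse transverse Mercator on WGS84 gives φ = 45.88509962°, λ = -109.57880046°.

lat 45.8851°, lon -109.5788°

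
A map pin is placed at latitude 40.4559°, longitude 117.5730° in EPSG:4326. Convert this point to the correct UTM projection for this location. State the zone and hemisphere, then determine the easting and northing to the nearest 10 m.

Longitude 117.5730° lies in the 6° band [114°, 120°), giving zone 50; latitude is north of the equator, so 50N.
Zone 50 central meridian λ₀ = 6×50 − 183 = 117°; Δλ = +0.5730°.
Transverse Mercator on WGS84 with k₀ = 0.9996 gives E = 548584.408 m, N = 4478517.295 m.

Zone 50N: E 548580 m, N 4478520 m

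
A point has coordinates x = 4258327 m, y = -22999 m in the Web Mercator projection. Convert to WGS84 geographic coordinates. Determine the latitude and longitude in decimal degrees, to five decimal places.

lat -0.20660°, lon 38.25320°

R = 6378137 m. λ = x/R = 38.25320229°.
φ = 2·arctan(exp(y/R)) − 90° = 2·arctan(0.99640) − 90° = -0.20660308°.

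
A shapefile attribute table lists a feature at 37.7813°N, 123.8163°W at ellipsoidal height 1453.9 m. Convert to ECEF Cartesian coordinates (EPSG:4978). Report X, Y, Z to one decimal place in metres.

X -2809644.4 m, Y -4194414.9 m, Z 3887177.7 m

WGS84: a = 6378137 m, e² = 0.006694380; N(φ) = a/√(1−e²sin²φ) = 6386165.182 m.
X = (N+h)·cosφ·cosλ = -2809644.413 m; Y = (N+h)·cosφ·sinλ = -4194414.929 m; Z = (N(1−e²)+h)·sinφ = 3887177.674 m.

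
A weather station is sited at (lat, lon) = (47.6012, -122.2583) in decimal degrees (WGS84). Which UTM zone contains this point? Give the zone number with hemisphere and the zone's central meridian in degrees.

Zone 10N, central meridian -123°

UTM zone = ⌊(λ + 180)/6⌋ + 1; -122.2583° ∈ [-126°, -120°) → zone 10.
Hemisphere: N (φ ≥ 0).
Central meridian λ₀ = 6×10 − 183 = -123°.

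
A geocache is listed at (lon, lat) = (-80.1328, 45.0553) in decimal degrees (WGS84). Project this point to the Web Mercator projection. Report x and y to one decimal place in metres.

x -8920342.5 m, y 5630231.5 m

Web Mercator is spherical with R = a = 6378137 m.
x = R·λ = 6378137 × -1.398581199 = -8920342.492 m.
y = R·ln tan(π/4 + φ/2) = 6378137 × 0.882739199 = 5630231.545 m.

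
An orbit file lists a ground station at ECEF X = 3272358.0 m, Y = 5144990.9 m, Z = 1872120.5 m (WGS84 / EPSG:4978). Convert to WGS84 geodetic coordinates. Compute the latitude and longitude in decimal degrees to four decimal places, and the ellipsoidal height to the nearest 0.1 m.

lat 17.1764°, lon 57.5425°, h 2122.1 m

λ = atan2(Y, X) = 57.54249957°; p = √(X²+Y²) = 6097479.7 m.
Bowring's method on WGS84 (a = 6378137 m, b = 6356752.314 m) gives φ = 17.17640018°, h = 2122.111 m.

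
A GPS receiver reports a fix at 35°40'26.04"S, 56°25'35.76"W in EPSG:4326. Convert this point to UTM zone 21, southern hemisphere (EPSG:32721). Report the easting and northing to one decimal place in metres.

Zone 21 central meridian λ₀ = 6×21 − 183 = -57°; Δλ = +0.5734°.
Transverse Mercator on WGS84 with k₀ = 0.9996 gives E = 551891.380 m, N = 6052068.392 m.

E 551891.4 m, N 6052068.4 m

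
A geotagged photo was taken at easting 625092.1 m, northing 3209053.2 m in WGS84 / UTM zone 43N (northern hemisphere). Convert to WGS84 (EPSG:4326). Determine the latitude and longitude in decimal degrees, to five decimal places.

Zone 43N: λ₀ = 75°, k₀ = 0.9996, false easting 500000 m.
Meridian distance M = (N − FN)/k₀ = 3210337.3 m.
Inverse transverse Mercator on WGS84 gives φ = 29.00349973°, λ = 76.28429989°.

lat 29.00350°, lon 76.28430°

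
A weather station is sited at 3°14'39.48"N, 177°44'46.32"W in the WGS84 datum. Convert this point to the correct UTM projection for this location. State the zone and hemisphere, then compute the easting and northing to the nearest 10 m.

Longitude -177.7462° lies in the 6° band [-180°, -174°), giving zone 1; latitude is north of the equator, so 1N.
Zone 1 central meridian λ₀ = 6×1 − 183 = -177°; Δλ = -0.7462°.
Transverse Mercator on WGS84 with k₀ = 0.9996 gives E = 417096.467 m, N = 358627.028 m.

Zone 1N: E 417100 m, N 358630 m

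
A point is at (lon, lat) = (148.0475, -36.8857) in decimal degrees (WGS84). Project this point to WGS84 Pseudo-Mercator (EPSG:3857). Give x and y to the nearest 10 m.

x 16480570 m, y -4423190 m

Web Mercator is spherical with R = a = 6378137 m.
x = R·λ = 6378137 × 2.583916324 = 16480572.313 m.
y = R·ln tan(π/4 + φ/2) = 6378137 × -0.693491970 = -4423186.794 m.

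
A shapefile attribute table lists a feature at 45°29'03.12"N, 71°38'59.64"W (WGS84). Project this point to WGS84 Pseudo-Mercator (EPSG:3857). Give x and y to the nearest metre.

x -7976030 m, y 5698074 m

Web Mercator is spherical with R = a = 6378137 m.
x = R·λ = 6378137 × -1.250526664 = -7976030.383 m.
y = R·ln tan(π/4 + φ/2) = 6378137 × 0.893375872 = 5698073.704 m.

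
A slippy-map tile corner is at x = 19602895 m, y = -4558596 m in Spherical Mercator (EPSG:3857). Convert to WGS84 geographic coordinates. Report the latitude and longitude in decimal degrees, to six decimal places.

R = 6378137 m. λ = x/R = 176.09580191°.
φ = 2·arctan(exp(y/R)) − 90° = 2·arctan(0.48933) − 90° = -37.85240131°.

lat -37.852401°, lon 176.095802°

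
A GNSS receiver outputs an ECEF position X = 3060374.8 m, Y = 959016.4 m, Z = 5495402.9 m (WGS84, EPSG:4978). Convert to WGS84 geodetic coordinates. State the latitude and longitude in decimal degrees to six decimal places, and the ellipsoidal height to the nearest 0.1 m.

lat 59.899400°, lon 17.399200°, h 622.2 m

λ = atan2(Y, X) = 17.39919999°; p = √(X²+Y²) = 3207118.1 m.
Bowring's method on WGS84 (a = 6378137 m, b = 6356752.314 m) gives φ = 59.89940019°, h = 622.171 m.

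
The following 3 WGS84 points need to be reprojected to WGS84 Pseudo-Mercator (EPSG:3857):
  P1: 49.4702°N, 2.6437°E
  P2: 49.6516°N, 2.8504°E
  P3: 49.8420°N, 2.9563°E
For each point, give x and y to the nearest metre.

P1: x 294295 m, y 6355024 m; P2: x 317305 m, y 6386156 m; P3: x 329094 m, y 6418958 m

Web Mercator: x = R·λ, y = R·ln tan(π/4+φ/2), R = 6378137 m.
P1 (49.4702°, 2.6437°) → (294295.338, 6355024.387) m.
P2 (49.6516°, 2.8504°) → (317305.077, 6386156.301) m.
P3 (49.8420°, 2.9563°) → (329093.811, 6418957.854) m.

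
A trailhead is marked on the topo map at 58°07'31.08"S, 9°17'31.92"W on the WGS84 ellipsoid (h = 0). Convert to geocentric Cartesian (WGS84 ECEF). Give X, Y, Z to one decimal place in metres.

X 3331916.4 m, Y -545156.5 m, Z -5393120.2 m

WGS84: a = 6378137 m, e² = 0.006694380; N(φ) = a/√(1−e²sin²φ) = 6393588.662 m.
X = (N+h)·cosφ·cosλ = 3331916.444 m; Y = (N+h)·cosφ·sinλ = -545156.497 m; Z = (N(1−e²)+h)·sinφ = -5393120.201 m.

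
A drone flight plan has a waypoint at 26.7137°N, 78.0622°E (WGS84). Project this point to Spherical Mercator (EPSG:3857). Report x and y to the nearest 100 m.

Web Mercator is spherical with R = a = 6378137 m.
x = R·λ = 6378137 × 1.362442411 = 8689844.354 m.
y = R·ln tan(π/4 + φ/2) = 6378137 × 0.484114351 = 3087747.657 m.

x 8689800 m, y 3087700 m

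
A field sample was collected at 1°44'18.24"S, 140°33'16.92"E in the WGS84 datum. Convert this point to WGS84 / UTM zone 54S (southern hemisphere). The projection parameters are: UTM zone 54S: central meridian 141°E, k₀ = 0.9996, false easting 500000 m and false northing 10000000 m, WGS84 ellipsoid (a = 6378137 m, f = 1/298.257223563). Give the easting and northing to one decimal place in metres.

Zone 54 central meridian λ₀ = 6×54 − 183 = 141°; Δλ = -0.4453°.
Transverse Mercator on WGS84 with k₀ = 0.9996 gives E = 450471.411 m, N = 9807848.137 m.

E 450471.4 m, N 9807848.1 m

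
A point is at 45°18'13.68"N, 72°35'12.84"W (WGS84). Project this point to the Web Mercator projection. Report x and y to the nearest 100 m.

x -8080300 m, y 5669500 m

Web Mercator is spherical with R = a = 6378137 m.
x = R·λ = 6378137 × -1.266880399 = -8080336.746 m.
y = R·ln tan(π/4 + φ/2) = 6378137 × 0.888892172 = 5669476.051 m.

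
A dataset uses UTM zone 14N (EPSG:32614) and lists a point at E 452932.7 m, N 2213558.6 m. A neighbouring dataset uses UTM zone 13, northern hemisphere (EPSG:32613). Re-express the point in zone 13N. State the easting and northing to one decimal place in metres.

E 1081193.0 m, N 2223152.4 m

UTM 14N → geographic: φ = 20.01820005°, λ = -99.44999988°.
UTM 13N (λ₀ = -105°) forward: E = 1081192.962 m, N = 2223152.380 m.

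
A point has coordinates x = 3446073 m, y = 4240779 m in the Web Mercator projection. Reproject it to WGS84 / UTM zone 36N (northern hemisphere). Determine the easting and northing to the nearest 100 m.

Web Mercator inverse (R = 6378137 m) → φ = 35.56389694°, λ = 30.95660046°.
UTM 36N forward: E = 314811.832 m, N = 3937501.127 m.

E 314800 m, N 3937500 m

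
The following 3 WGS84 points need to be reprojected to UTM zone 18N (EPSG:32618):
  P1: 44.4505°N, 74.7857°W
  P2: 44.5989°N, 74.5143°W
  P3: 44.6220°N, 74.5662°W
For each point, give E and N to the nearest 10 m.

P1: E 517050 m, N 4921930 m; P2: E 538550 m, N 4938510 m; P3: E 534410 m, N 4941050 m

UTM zone 18N: λ₀ = -75°, k₀ = 0.9996.
P1 (44.4505°, -74.7857°) → (517050.777, 4921933.195) m.
P2 (44.5989°, -74.5143°) → (538546.734, 4938509.564) m.
P3 (44.6220°, -74.5662°) → (534414.136, 4941052.299) m.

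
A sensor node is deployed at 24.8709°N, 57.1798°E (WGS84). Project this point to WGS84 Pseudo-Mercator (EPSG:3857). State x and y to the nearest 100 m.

Web Mercator is spherical with R = a = 6378137 m.
x = R·λ = 6378137 × 0.997975776 = 6365226.220 m.
y = R·ln tan(π/4 + φ/2) = 6378137 × 0.448390480 = 2859895.909 m.

x 6365200 m, y 2859900 m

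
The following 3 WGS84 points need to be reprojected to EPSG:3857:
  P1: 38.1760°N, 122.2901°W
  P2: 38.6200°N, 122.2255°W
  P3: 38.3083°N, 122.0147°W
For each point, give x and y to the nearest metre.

P1: x -13613272 m, y 4604319 m; P2: x -13606080 m, y 4667385 m; P3: x -13582614 m, y 4623070 m

Web Mercator: x = R·λ, y = R·ln tan(π/4+φ/2), R = 6378137 m.
P1 (38.1760°, -122.2901°) → (-13613271.661, 4604318.632) m.
P2 (38.6200°, -122.2255°) → (-13606080.422, 4667385.084) m.
P3 (38.3083°, -122.0147°) → (-13582614.273, 4623070.278) m.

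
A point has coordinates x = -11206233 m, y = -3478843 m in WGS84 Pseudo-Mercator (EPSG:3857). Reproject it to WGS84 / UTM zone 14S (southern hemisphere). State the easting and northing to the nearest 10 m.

E 338870 m, N 6701370 m

Web Mercator inverse (R = 6378137 m) → φ = -29.80760379°, λ = -100.66730381°.
UTM 14S forward: E = 338871.533 m, N = 6701367.804 m.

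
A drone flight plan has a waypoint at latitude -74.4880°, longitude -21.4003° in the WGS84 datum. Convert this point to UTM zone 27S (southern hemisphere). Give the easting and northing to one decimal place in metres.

E 488050.2 m, N 1733477.4 m

Zone 27 central meridian λ₀ = 6×27 − 183 = -21°; Δλ = -0.4003°.
Transverse Mercator on WGS84 with k₀ = 0.9996 gives E = 488050.201 m, N = 1733477.415 m.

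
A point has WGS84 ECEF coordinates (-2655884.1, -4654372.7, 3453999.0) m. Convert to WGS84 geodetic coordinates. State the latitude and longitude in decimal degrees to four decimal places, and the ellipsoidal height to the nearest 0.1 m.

λ = atan2(Y, X) = -119.71000040°; p = √(X²+Y²) = 5358815.7 m.
Bowring's method on WGS84 (a = 6378137 m, b = 6356752.314 m) gives φ = 32.97899960°, h = 3662.994 m.

lat 32.9790°, lon -119.7100°, h 3663.0 m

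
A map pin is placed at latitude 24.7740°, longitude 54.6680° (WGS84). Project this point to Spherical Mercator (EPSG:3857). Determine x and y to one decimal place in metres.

Web Mercator is spherical with R = a = 6378137 m.
x = R·λ = 6378137 × 0.954136595 = 6085613.923 m.
y = R·ln tan(π/4 + φ/2) = 6378137 × 0.446527104 = 2848011.042 m.

x 6085613.9 m, y 2848011.0 m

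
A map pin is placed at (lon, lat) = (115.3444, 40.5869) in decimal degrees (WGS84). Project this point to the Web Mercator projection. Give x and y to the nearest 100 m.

Web Mercator is spherical with R = a = 6378137 m.
x = R·λ = 6378137 × 2.013139554 = 12840079.874 m.
y = R·ln tan(π/4 + φ/2) = 6378137 × 0.776339413 = 4951599.137 m.

x 12840100 m, y 4951600 m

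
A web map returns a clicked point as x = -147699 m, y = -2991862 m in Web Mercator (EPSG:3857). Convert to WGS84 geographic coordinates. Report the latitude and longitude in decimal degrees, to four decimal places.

R = 6378137 m. λ = x/R = -1.32680269°.
φ = 2·arctan(exp(y/R)) − 90° = 2·arctan(0.62558) − 90° = -25.94169977°.

lat -25.9417°, lon -1.3268°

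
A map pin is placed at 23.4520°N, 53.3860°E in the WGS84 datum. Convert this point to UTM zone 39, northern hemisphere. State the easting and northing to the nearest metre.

Zone 39 central meridian λ₀ = 6×39 − 183 = 51°; Δλ = +2.3860°.
Transverse Mercator on WGS84 with k₀ = 0.9996 gives E = 743747.648 m, N = 2595578.116 m.

E 743748 m, N 2595578 m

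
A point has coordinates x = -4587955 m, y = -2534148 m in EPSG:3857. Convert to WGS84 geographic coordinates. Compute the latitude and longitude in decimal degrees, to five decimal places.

lat -22.18830°, lon -41.21430°

R = 6378137 m. λ = x/R = -41.21430099°.
φ = 2·arctan(exp(y/R)) − 90° = 2·arctan(0.67212) − 90° = -22.18830032°.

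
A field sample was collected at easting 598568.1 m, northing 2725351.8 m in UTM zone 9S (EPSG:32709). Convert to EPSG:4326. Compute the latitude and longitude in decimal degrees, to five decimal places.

Zone 9S: λ₀ = -129°, k₀ = 0.9996, false easting 500000 m, false northing 10000000 m.
Meridian distance M = (N − FN)/k₀ = -7277559.2 m.
Inverse transverse Mercator on WGS84 gives φ = -65.57889957°, λ = -126.86309911°.

lat -65.57890°, lon -126.86310°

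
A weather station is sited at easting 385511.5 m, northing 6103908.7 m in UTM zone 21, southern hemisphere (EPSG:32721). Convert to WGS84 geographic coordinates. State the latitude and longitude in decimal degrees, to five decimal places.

Zone 21S: λ₀ = -57°, k₀ = 0.9996, false easting 500000 m, false northing 10000000 m.
Meridian distance M = (N − FN)/k₀ = -3897650.4 m.
Inverse transverse Mercator on WGS84 gives φ = -35.20130037°, λ = -58.25769953°.

lat -35.20130°, lon -58.25770°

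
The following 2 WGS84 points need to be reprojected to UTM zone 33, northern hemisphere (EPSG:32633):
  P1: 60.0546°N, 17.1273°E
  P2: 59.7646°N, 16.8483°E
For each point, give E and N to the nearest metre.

UTM zone 33N: λ₀ = 15°, k₀ = 0.9996.
P1 (60.0546°, 17.1273°) → (618446.642, 6659397.543) m.
P2 (59.7646°, 16.8483°) → (603816.532, 6626642.601) m.

P1: E 618447 m, N 6659398 m; P2: E 603817 m, N 6626643 m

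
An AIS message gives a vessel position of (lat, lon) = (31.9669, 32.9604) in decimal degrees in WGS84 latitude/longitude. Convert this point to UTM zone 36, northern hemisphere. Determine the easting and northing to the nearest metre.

E 496258 m, N 3536768 m

Zone 36 central meridian λ₀ = 6×36 − 183 = 33°; Δλ = -0.0396°.
Transverse Mercator on WGS84 with k₀ = 0.9996 gives E = 496258.225 m, N = 3536767.502 m.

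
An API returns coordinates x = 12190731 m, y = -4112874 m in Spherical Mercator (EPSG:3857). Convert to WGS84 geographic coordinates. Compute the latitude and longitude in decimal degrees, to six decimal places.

R = 6378137 m. λ = x/R = 109.51119982°.
φ = 2·arctan(exp(y/R)) − 90° = 2·arctan(0.52475) − 90° = -34.62380100°.

lat -34.623801°, lon 109.511200°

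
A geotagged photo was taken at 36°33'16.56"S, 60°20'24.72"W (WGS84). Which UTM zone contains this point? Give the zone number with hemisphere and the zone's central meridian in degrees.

UTM zone = ⌊(λ + 180)/6⌋ + 1; -60.3402° ∈ [-66°, -60°) → zone 20.
Hemisphere: S (φ < 0).
Central meridian λ₀ = 6×20 − 183 = -63°.

Zone 20S, central meridian -63°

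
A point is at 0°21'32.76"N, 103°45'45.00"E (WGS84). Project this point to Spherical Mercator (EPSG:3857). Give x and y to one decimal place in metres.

Web Mercator is spherical with R = a = 6378137 m.
x = R·λ = 6378137 × 1.810997265 = 11550788.663 m.
y = R·ln tan(π/4 + φ/2) = 6378137 × 0.006267518 = 39975.091 m.

x 11550788.7 m, y 39975.1 m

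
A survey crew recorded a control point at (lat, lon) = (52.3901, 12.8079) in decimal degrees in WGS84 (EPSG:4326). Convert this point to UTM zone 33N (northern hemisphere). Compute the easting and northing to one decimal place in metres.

E 350832.0 m, N 5806688.7 m

Zone 33 central meridian λ₀ = 6×33 − 183 = 15°; Δλ = -2.1921°.
Transverse Mercator on WGS84 with k₀ = 0.9996 gives E = 350832.009 m, N = 5806688.698 m.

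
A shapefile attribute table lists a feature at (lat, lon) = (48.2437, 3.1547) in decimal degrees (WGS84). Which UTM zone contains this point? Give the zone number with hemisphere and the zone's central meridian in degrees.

UTM zone = ⌊(λ + 180)/6⌋ + 1; 3.1547° ∈ [0°, 6°) → zone 31.
Hemisphere: N (φ ≥ 0).
Central meridian λ₀ = 6×31 − 183 = 3°.

Zone 31N, central meridian 3°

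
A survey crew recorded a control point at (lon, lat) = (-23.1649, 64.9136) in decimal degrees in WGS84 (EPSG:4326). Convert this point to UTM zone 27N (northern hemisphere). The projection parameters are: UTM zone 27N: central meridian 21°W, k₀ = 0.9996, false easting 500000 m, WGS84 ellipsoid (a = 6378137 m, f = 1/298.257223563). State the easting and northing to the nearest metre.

E 397597 m, N 7200578 m

Zone 27 central meridian λ₀ = 6×27 − 183 = -21°; Δλ = -2.1649°.
Transverse Mercator on WGS84 with k₀ = 0.9996 gives E = 397596.525 m, N = 7200577.957 m.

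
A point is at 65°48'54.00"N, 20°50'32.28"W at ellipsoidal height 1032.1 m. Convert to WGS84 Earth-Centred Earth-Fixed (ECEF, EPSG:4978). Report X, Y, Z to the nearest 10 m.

X 2449260 m, Y -932460 m, Z 5796470 m

WGS84: a = 6378137 m, e² = 0.006694380; N(φ) = a/√(1−e²sin²φ) = 6395977.195 m.
X = (N+h)·cosφ·cosλ = 2449260.212 m; Y = (N+h)·cosφ·sinλ = -932456.405 m; Z = (N(1−e²)+h)·sinφ = 5796468.240 m.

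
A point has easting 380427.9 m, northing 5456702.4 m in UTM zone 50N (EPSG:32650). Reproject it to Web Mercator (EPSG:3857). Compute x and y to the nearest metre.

Unproject from UTM 50N (λ₀ = 117°) → φ = 49.25140011°, λ = 115.35689932°.
Web Mercator (R = 6378137 m): x = 12841471.292 m, y = 6317626.892 m.

x 12841471 m, y 6317627 m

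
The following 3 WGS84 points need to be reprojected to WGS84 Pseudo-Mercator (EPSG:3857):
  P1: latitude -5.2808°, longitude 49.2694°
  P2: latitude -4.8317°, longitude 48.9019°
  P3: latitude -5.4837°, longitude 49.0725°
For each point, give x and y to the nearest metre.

Web Mercator: x = R·λ, y = R·ln tan(π/4+φ/2), R = 6378137 m.
P1 (-5.2808°, 49.2694°) → (5484644.520, -588690.027) m.
P2 (-4.8317°, 48.9019°) → (5443734.607, -538501.011) m.
P3 (-5.4837°, 49.0725°) → (5462725.712, -611376.788) m.

P1: x 5484645 m, y -588690 m; P2: x 5443735 m, y -538501 m; P3: x 5462726 m, y -611377 m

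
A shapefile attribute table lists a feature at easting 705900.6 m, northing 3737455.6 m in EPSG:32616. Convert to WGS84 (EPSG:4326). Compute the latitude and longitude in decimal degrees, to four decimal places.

Zone 16N: λ₀ = -87°, k₀ = 0.9996, false easting 500000 m.
Meridian distance M = (N − FN)/k₀ = 3738951.2 m.
Inverse transverse Mercator on WGS84 gives φ = 33.75719958°, λ = -84.77690046°.

lat 33.7572°, lon -84.7769°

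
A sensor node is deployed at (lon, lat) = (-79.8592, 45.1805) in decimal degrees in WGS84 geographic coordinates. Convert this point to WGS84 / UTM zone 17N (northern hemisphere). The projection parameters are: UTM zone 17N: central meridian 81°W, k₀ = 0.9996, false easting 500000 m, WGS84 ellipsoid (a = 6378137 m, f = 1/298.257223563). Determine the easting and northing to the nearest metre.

E 589630 m, N 5003635 m

Zone 17 central meridian λ₀ = 6×17 − 183 = -81°; Δλ = +1.1408°.
Transverse Mercator on WGS84 with k₀ = 0.9996 gives E = 589629.712 m, N = 5003634.956 m.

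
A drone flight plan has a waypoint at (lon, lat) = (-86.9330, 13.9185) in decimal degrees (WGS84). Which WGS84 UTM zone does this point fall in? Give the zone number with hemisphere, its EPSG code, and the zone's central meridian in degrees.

Zone 16N (EPSG:32616), central meridian -87°

UTM zone = ⌊(λ + 180)/6⌋ + 1; -86.9330° ∈ [-90°, -84°) → zone 16.
Hemisphere: N (φ ≥ 0).
Central meridian λ₀ = 6×16 − 183 = -87°.
EPSG code: 32616.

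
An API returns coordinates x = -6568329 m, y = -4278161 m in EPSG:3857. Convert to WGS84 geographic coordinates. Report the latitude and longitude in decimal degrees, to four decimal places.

lat -35.8366°, lon -59.0043°

R = 6378137 m. λ = x/R = -59.00430332°.
φ = 2·arctan(exp(y/R)) − 90° = 2·arctan(0.51132) − 90° = -35.83659989°.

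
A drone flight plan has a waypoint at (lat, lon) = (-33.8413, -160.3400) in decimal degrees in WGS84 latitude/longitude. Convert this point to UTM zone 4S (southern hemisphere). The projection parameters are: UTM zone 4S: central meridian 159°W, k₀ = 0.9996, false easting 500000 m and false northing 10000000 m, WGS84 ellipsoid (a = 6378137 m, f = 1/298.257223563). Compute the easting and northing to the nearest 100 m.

Zone 4 central meridian λ₀ = 6×4 − 183 = -159°; Δλ = -1.3400°.
Transverse Mercator on WGS84 with k₀ = 0.9996 gives E = 376019.927 m, N = 6254632.670 m.

E 376000 m, N 6254600 m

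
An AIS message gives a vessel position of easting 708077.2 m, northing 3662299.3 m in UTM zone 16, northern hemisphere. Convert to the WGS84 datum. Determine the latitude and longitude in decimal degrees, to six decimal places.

lat 33.079400°, lon -84.770800°

Zone 16N: λ₀ = -87°, k₀ = 0.9996, false easting 500000 m.
Meridian distance M = (N − FN)/k₀ = 3663764.8 m.
Inverse transverse Mercator on WGS84 gives φ = 33.07940027°, λ = -84.77080042°.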